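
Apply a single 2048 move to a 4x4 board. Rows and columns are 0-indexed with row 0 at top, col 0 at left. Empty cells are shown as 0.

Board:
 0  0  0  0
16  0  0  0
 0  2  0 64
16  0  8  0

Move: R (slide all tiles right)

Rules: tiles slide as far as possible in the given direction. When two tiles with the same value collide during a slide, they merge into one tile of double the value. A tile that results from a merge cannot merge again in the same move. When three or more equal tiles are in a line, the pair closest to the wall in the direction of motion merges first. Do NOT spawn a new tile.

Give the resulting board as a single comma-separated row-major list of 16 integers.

Slide right:
row 0: [0, 0, 0, 0] -> [0, 0, 0, 0]
row 1: [16, 0, 0, 0] -> [0, 0, 0, 16]
row 2: [0, 2, 0, 64] -> [0, 0, 2, 64]
row 3: [16, 0, 8, 0] -> [0, 0, 16, 8]

Answer: 0, 0, 0, 0, 0, 0, 0, 16, 0, 0, 2, 64, 0, 0, 16, 8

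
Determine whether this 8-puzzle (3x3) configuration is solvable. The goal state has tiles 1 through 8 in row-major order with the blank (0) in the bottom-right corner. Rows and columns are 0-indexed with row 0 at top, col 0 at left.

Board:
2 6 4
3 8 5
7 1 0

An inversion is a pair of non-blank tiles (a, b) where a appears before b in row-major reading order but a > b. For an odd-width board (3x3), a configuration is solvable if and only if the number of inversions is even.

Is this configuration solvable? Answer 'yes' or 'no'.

Answer: no

Derivation:
Inversions (pairs i<j in row-major order where tile[i] > tile[j] > 0): 13
13 is odd, so the puzzle is not solvable.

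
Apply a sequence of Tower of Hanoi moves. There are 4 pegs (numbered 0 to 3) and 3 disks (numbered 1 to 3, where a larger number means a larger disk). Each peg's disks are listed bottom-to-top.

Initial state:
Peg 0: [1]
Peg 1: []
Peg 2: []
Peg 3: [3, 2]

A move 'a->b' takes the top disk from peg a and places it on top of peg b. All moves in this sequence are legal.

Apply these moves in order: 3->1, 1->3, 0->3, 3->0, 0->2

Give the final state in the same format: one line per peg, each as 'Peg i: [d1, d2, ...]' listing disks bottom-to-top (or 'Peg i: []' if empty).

Answer: Peg 0: []
Peg 1: []
Peg 2: [1]
Peg 3: [3, 2]

Derivation:
After move 1 (3->1):
Peg 0: [1]
Peg 1: [2]
Peg 2: []
Peg 3: [3]

After move 2 (1->3):
Peg 0: [1]
Peg 1: []
Peg 2: []
Peg 3: [3, 2]

After move 3 (0->3):
Peg 0: []
Peg 1: []
Peg 2: []
Peg 3: [3, 2, 1]

After move 4 (3->0):
Peg 0: [1]
Peg 1: []
Peg 2: []
Peg 3: [3, 2]

After move 5 (0->2):
Peg 0: []
Peg 1: []
Peg 2: [1]
Peg 3: [3, 2]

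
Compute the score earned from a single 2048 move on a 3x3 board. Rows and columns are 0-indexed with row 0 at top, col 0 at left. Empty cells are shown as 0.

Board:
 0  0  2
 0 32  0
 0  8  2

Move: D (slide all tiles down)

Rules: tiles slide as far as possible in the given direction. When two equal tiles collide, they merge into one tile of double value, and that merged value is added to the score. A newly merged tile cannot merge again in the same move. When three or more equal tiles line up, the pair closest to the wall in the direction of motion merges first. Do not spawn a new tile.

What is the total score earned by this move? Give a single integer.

Answer: 4

Derivation:
Slide down:
col 0: [0, 0, 0] -> [0, 0, 0]  score +0 (running 0)
col 1: [0, 32, 8] -> [0, 32, 8]  score +0 (running 0)
col 2: [2, 0, 2] -> [0, 0, 4]  score +4 (running 4)
Board after move:
 0  0  0
 0 32  0
 0  8  4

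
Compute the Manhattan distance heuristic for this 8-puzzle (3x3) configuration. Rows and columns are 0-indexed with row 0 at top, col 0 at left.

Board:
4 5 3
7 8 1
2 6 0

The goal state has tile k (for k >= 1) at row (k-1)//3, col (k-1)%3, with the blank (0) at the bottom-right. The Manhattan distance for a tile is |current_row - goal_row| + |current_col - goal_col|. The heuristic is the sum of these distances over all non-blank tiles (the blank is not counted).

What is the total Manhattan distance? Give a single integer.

Tile 4: (0,0)->(1,0) = 1
Tile 5: (0,1)->(1,1) = 1
Tile 3: (0,2)->(0,2) = 0
Tile 7: (1,0)->(2,0) = 1
Tile 8: (1,1)->(2,1) = 1
Tile 1: (1,2)->(0,0) = 3
Tile 2: (2,0)->(0,1) = 3
Tile 6: (2,1)->(1,2) = 2
Sum: 1 + 1 + 0 + 1 + 1 + 3 + 3 + 2 = 12

Answer: 12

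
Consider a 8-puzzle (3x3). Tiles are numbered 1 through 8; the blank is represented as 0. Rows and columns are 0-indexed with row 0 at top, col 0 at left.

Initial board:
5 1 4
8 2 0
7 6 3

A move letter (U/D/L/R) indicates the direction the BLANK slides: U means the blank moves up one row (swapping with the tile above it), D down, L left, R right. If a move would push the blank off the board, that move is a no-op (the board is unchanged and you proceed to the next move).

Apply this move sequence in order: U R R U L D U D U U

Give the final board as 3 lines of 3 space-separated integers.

After move 1 (U):
5 1 0
8 2 4
7 6 3

After move 2 (R):
5 1 0
8 2 4
7 6 3

After move 3 (R):
5 1 0
8 2 4
7 6 3

After move 4 (U):
5 1 0
8 2 4
7 6 3

After move 5 (L):
5 0 1
8 2 4
7 6 3

After move 6 (D):
5 2 1
8 0 4
7 6 3

After move 7 (U):
5 0 1
8 2 4
7 6 3

After move 8 (D):
5 2 1
8 0 4
7 6 3

After move 9 (U):
5 0 1
8 2 4
7 6 3

After move 10 (U):
5 0 1
8 2 4
7 6 3

Answer: 5 0 1
8 2 4
7 6 3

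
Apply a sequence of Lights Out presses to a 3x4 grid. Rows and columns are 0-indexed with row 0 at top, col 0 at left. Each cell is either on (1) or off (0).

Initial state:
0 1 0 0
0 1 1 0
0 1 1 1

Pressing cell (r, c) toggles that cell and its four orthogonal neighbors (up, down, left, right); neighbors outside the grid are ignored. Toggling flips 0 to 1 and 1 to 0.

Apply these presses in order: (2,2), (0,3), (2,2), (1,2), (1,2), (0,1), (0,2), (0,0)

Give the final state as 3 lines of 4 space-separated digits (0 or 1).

Answer: 0 0 1 0
1 0 0 1
0 1 1 1

Derivation:
After press 1 at (2,2):
0 1 0 0
0 1 0 0
0 0 0 0

After press 2 at (0,3):
0 1 1 1
0 1 0 1
0 0 0 0

After press 3 at (2,2):
0 1 1 1
0 1 1 1
0 1 1 1

After press 4 at (1,2):
0 1 0 1
0 0 0 0
0 1 0 1

After press 5 at (1,2):
0 1 1 1
0 1 1 1
0 1 1 1

After press 6 at (0,1):
1 0 0 1
0 0 1 1
0 1 1 1

After press 7 at (0,2):
1 1 1 0
0 0 0 1
0 1 1 1

After press 8 at (0,0):
0 0 1 0
1 0 0 1
0 1 1 1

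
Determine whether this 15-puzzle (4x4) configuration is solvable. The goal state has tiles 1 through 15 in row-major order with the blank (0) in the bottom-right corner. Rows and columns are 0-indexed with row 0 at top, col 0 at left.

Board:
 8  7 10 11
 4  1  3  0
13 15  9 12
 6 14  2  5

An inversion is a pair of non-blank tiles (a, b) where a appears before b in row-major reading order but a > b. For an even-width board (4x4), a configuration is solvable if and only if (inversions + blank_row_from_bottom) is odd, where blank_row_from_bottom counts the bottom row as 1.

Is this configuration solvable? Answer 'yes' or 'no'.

Answer: yes

Derivation:
Inversions: 52
Blank is in row 1 (0-indexed from top), which is row 3 counting from the bottom (bottom = 1).
52 + 3 = 55, which is odd, so the puzzle is solvable.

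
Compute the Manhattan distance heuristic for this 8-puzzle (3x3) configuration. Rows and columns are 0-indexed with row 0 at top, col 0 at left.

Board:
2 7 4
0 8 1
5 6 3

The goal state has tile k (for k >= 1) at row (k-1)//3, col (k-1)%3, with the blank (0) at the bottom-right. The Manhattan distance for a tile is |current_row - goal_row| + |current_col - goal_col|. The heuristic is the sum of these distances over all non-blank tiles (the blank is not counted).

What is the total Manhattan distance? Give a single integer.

Tile 2: (0,0)->(0,1) = 1
Tile 7: (0,1)->(2,0) = 3
Tile 4: (0,2)->(1,0) = 3
Tile 8: (1,1)->(2,1) = 1
Tile 1: (1,2)->(0,0) = 3
Tile 5: (2,0)->(1,1) = 2
Tile 6: (2,1)->(1,2) = 2
Tile 3: (2,2)->(0,2) = 2
Sum: 1 + 3 + 3 + 1 + 3 + 2 + 2 + 2 = 17

Answer: 17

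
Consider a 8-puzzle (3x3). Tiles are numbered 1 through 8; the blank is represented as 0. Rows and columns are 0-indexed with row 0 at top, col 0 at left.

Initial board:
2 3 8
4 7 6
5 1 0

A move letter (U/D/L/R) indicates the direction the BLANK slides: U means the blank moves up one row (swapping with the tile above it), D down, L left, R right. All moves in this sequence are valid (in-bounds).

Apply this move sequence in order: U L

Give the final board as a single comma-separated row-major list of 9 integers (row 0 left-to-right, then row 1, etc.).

After move 1 (U):
2 3 8
4 7 0
5 1 6

After move 2 (L):
2 3 8
4 0 7
5 1 6

Answer: 2, 3, 8, 4, 0, 7, 5, 1, 6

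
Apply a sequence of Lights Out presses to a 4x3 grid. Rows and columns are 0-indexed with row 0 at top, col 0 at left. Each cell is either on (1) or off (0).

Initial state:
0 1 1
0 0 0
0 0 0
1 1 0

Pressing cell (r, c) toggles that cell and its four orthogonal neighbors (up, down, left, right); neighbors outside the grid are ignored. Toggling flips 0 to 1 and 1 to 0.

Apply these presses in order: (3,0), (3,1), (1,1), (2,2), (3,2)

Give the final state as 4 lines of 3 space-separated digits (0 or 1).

Answer: 0 0 1
1 1 0
1 1 0
1 0 1

Derivation:
After press 1 at (3,0):
0 1 1
0 0 0
1 0 0
0 0 0

After press 2 at (3,1):
0 1 1
0 0 0
1 1 0
1 1 1

After press 3 at (1,1):
0 0 1
1 1 1
1 0 0
1 1 1

After press 4 at (2,2):
0 0 1
1 1 0
1 1 1
1 1 0

After press 5 at (3,2):
0 0 1
1 1 0
1 1 0
1 0 1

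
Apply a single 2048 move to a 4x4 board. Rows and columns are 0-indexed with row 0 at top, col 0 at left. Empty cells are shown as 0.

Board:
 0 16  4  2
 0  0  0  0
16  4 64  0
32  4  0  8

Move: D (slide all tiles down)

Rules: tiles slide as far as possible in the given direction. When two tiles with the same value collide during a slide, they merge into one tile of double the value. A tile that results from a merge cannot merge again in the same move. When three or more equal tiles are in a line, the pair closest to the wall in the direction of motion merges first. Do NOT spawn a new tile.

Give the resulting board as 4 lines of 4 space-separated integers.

Slide down:
col 0: [0, 0, 16, 32] -> [0, 0, 16, 32]
col 1: [16, 0, 4, 4] -> [0, 0, 16, 8]
col 2: [4, 0, 64, 0] -> [0, 0, 4, 64]
col 3: [2, 0, 0, 8] -> [0, 0, 2, 8]

Answer:  0  0  0  0
 0  0  0  0
16 16  4  2
32  8 64  8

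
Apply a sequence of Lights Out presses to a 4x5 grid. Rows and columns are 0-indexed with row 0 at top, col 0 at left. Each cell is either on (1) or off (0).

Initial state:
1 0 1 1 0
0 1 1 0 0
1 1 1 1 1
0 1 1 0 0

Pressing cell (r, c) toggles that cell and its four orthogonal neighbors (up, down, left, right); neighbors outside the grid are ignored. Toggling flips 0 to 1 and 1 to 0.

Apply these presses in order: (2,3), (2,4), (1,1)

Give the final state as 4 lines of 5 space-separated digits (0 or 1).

Answer: 1 1 1 1 0
1 0 0 1 1
1 0 0 1 1
0 1 1 1 1

Derivation:
After press 1 at (2,3):
1 0 1 1 0
0 1 1 1 0
1 1 0 0 0
0 1 1 1 0

After press 2 at (2,4):
1 0 1 1 0
0 1 1 1 1
1 1 0 1 1
0 1 1 1 1

After press 3 at (1,1):
1 1 1 1 0
1 0 0 1 1
1 0 0 1 1
0 1 1 1 1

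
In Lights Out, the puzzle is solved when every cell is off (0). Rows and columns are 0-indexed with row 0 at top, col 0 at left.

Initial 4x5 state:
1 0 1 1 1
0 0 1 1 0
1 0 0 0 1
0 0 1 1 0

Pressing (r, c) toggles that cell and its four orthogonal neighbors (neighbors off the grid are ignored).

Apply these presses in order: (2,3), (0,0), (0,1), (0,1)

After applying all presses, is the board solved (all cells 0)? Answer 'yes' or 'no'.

After press 1 at (2,3):
1 0 1 1 1
0 0 1 0 0
1 0 1 1 0
0 0 1 0 0

After press 2 at (0,0):
0 1 1 1 1
1 0 1 0 0
1 0 1 1 0
0 0 1 0 0

After press 3 at (0,1):
1 0 0 1 1
1 1 1 0 0
1 0 1 1 0
0 0 1 0 0

After press 4 at (0,1):
0 1 1 1 1
1 0 1 0 0
1 0 1 1 0
0 0 1 0 0

Lights still on: 10

Answer: no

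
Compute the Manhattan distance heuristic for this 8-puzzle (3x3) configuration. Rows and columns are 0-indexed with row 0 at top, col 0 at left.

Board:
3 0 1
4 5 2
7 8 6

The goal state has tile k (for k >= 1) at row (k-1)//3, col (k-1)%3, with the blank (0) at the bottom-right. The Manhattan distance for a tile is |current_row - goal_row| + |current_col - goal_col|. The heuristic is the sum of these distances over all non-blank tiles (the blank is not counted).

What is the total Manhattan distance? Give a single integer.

Tile 3: at (0,0), goal (0,2), distance |0-0|+|0-2| = 2
Tile 1: at (0,2), goal (0,0), distance |0-0|+|2-0| = 2
Tile 4: at (1,0), goal (1,0), distance |1-1|+|0-0| = 0
Tile 5: at (1,1), goal (1,1), distance |1-1|+|1-1| = 0
Tile 2: at (1,2), goal (0,1), distance |1-0|+|2-1| = 2
Tile 7: at (2,0), goal (2,0), distance |2-2|+|0-0| = 0
Tile 8: at (2,1), goal (2,1), distance |2-2|+|1-1| = 0
Tile 6: at (2,2), goal (1,2), distance |2-1|+|2-2| = 1
Sum: 2 + 2 + 0 + 0 + 2 + 0 + 0 + 1 = 7

Answer: 7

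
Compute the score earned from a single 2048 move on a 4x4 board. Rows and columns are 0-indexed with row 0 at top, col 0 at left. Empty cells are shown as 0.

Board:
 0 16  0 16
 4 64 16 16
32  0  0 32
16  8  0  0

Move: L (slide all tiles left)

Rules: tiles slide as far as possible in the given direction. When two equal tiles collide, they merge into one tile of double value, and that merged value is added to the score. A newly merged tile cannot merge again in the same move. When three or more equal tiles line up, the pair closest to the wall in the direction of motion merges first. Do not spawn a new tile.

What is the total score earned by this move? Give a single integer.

Slide left:
row 0: [0, 16, 0, 16] -> [32, 0, 0, 0]  score +32 (running 32)
row 1: [4, 64, 16, 16] -> [4, 64, 32, 0]  score +32 (running 64)
row 2: [32, 0, 0, 32] -> [64, 0, 0, 0]  score +64 (running 128)
row 3: [16, 8, 0, 0] -> [16, 8, 0, 0]  score +0 (running 128)
Board after move:
32  0  0  0
 4 64 32  0
64  0  0  0
16  8  0  0

Answer: 128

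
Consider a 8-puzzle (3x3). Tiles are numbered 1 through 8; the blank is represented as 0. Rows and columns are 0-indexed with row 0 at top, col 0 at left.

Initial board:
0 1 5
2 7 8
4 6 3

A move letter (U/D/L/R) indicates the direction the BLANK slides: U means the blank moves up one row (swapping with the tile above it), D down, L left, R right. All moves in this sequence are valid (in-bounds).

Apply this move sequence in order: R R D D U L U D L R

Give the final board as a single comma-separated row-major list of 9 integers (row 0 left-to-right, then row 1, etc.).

Answer: 1, 5, 8, 2, 0, 7, 4, 6, 3

Derivation:
After move 1 (R):
1 0 5
2 7 8
4 6 3

After move 2 (R):
1 5 0
2 7 8
4 6 3

After move 3 (D):
1 5 8
2 7 0
4 6 3

After move 4 (D):
1 5 8
2 7 3
4 6 0

After move 5 (U):
1 5 8
2 7 0
4 6 3

After move 6 (L):
1 5 8
2 0 7
4 6 3

After move 7 (U):
1 0 8
2 5 7
4 6 3

After move 8 (D):
1 5 8
2 0 7
4 6 3

After move 9 (L):
1 5 8
0 2 7
4 6 3

After move 10 (R):
1 5 8
2 0 7
4 6 3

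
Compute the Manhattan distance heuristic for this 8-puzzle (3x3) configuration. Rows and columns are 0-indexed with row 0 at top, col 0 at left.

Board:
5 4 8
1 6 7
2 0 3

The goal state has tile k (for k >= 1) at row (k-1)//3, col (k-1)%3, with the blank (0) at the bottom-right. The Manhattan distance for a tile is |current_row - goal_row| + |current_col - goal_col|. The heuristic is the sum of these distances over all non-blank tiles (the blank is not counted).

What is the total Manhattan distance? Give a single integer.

Answer: 17

Derivation:
Tile 5: (0,0)->(1,1) = 2
Tile 4: (0,1)->(1,0) = 2
Tile 8: (0,2)->(2,1) = 3
Tile 1: (1,0)->(0,0) = 1
Tile 6: (1,1)->(1,2) = 1
Tile 7: (1,2)->(2,0) = 3
Tile 2: (2,0)->(0,1) = 3
Tile 3: (2,2)->(0,2) = 2
Sum: 2 + 2 + 3 + 1 + 1 + 3 + 3 + 2 = 17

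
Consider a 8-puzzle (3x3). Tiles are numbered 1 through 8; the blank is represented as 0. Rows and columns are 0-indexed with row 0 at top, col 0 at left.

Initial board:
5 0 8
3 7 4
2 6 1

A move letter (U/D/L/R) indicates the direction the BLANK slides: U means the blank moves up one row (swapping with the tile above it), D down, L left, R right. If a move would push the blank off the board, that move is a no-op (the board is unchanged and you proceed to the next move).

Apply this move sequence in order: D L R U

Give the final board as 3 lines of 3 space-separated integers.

After move 1 (D):
5 7 8
3 0 4
2 6 1

After move 2 (L):
5 7 8
0 3 4
2 6 1

After move 3 (R):
5 7 8
3 0 4
2 6 1

After move 4 (U):
5 0 8
3 7 4
2 6 1

Answer: 5 0 8
3 7 4
2 6 1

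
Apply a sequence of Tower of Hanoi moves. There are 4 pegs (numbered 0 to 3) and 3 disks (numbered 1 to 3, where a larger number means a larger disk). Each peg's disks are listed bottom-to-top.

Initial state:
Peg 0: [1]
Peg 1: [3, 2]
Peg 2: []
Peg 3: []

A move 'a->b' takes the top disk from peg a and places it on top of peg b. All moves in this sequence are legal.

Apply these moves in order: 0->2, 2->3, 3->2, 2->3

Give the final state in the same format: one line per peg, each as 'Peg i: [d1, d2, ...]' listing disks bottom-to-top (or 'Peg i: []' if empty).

After move 1 (0->2):
Peg 0: []
Peg 1: [3, 2]
Peg 2: [1]
Peg 3: []

After move 2 (2->3):
Peg 0: []
Peg 1: [3, 2]
Peg 2: []
Peg 3: [1]

After move 3 (3->2):
Peg 0: []
Peg 1: [3, 2]
Peg 2: [1]
Peg 3: []

After move 4 (2->3):
Peg 0: []
Peg 1: [3, 2]
Peg 2: []
Peg 3: [1]

Answer: Peg 0: []
Peg 1: [3, 2]
Peg 2: []
Peg 3: [1]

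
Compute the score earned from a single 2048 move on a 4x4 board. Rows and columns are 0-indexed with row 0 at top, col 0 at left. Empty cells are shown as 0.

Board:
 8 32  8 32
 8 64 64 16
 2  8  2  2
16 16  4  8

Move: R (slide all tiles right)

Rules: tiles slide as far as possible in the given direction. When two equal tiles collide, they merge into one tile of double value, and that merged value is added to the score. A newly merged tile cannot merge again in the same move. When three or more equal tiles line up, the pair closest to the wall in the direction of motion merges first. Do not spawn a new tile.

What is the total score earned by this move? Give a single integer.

Slide right:
row 0: [8, 32, 8, 32] -> [8, 32, 8, 32]  score +0 (running 0)
row 1: [8, 64, 64, 16] -> [0, 8, 128, 16]  score +128 (running 128)
row 2: [2, 8, 2, 2] -> [0, 2, 8, 4]  score +4 (running 132)
row 3: [16, 16, 4, 8] -> [0, 32, 4, 8]  score +32 (running 164)
Board after move:
  8  32   8  32
  0   8 128  16
  0   2   8   4
  0  32   4   8

Answer: 164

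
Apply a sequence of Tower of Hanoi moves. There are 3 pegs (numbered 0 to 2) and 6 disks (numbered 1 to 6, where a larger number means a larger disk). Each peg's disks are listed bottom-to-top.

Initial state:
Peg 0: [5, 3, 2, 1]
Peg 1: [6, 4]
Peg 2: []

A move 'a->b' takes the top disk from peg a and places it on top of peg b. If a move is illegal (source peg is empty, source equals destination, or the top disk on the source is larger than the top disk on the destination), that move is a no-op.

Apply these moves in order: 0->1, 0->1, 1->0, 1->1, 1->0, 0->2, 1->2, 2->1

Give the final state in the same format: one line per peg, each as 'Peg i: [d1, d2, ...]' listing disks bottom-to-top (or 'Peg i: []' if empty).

Answer: Peg 0: [5, 3, 2]
Peg 1: [6, 4, 1]
Peg 2: []

Derivation:
After move 1 (0->1):
Peg 0: [5, 3, 2]
Peg 1: [6, 4, 1]
Peg 2: []

After move 2 (0->1):
Peg 0: [5, 3, 2]
Peg 1: [6, 4, 1]
Peg 2: []

After move 3 (1->0):
Peg 0: [5, 3, 2, 1]
Peg 1: [6, 4]
Peg 2: []

After move 4 (1->1):
Peg 0: [5, 3, 2, 1]
Peg 1: [6, 4]
Peg 2: []

After move 5 (1->0):
Peg 0: [5, 3, 2, 1]
Peg 1: [6, 4]
Peg 2: []

After move 6 (0->2):
Peg 0: [5, 3, 2]
Peg 1: [6, 4]
Peg 2: [1]

After move 7 (1->2):
Peg 0: [5, 3, 2]
Peg 1: [6, 4]
Peg 2: [1]

After move 8 (2->1):
Peg 0: [5, 3, 2]
Peg 1: [6, 4, 1]
Peg 2: []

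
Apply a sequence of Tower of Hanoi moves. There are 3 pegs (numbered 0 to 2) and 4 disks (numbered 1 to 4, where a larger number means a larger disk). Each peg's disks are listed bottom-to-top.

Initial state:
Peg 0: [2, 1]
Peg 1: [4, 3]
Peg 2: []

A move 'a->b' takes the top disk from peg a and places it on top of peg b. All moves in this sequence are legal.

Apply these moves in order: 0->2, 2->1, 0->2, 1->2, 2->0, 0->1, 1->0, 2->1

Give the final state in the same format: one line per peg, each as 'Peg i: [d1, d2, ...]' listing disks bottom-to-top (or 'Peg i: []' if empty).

After move 1 (0->2):
Peg 0: [2]
Peg 1: [4, 3]
Peg 2: [1]

After move 2 (2->1):
Peg 0: [2]
Peg 1: [4, 3, 1]
Peg 2: []

After move 3 (0->2):
Peg 0: []
Peg 1: [4, 3, 1]
Peg 2: [2]

After move 4 (1->2):
Peg 0: []
Peg 1: [4, 3]
Peg 2: [2, 1]

After move 5 (2->0):
Peg 0: [1]
Peg 1: [4, 3]
Peg 2: [2]

After move 6 (0->1):
Peg 0: []
Peg 1: [4, 3, 1]
Peg 2: [2]

After move 7 (1->0):
Peg 0: [1]
Peg 1: [4, 3]
Peg 2: [2]

After move 8 (2->1):
Peg 0: [1]
Peg 1: [4, 3, 2]
Peg 2: []

Answer: Peg 0: [1]
Peg 1: [4, 3, 2]
Peg 2: []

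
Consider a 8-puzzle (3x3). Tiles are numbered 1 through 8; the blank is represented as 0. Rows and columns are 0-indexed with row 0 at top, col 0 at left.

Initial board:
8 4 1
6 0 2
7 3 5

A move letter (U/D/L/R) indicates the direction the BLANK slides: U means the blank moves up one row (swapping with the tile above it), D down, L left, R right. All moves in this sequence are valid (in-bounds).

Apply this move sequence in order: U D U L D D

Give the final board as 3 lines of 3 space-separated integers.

Answer: 6 8 1
7 4 2
0 3 5

Derivation:
After move 1 (U):
8 0 1
6 4 2
7 3 5

After move 2 (D):
8 4 1
6 0 2
7 3 5

After move 3 (U):
8 0 1
6 4 2
7 3 5

After move 4 (L):
0 8 1
6 4 2
7 3 5

After move 5 (D):
6 8 1
0 4 2
7 3 5

After move 6 (D):
6 8 1
7 4 2
0 3 5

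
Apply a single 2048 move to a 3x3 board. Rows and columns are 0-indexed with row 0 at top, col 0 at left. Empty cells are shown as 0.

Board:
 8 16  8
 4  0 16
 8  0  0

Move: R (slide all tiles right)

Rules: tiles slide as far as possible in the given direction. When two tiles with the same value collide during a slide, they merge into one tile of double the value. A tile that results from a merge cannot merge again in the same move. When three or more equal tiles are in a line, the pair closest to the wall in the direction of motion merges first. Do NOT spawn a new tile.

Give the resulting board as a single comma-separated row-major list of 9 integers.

Answer: 8, 16, 8, 0, 4, 16, 0, 0, 8

Derivation:
Slide right:
row 0: [8, 16, 8] -> [8, 16, 8]
row 1: [4, 0, 16] -> [0, 4, 16]
row 2: [8, 0, 0] -> [0, 0, 8]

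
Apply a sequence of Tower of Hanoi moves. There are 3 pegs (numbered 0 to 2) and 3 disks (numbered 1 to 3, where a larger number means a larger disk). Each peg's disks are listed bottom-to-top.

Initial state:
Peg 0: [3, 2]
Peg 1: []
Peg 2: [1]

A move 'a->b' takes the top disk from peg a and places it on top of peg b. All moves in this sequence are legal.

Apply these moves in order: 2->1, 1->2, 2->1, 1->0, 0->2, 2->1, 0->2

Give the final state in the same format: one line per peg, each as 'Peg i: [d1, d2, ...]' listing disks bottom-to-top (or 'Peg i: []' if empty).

Answer: Peg 0: [3]
Peg 1: [1]
Peg 2: [2]

Derivation:
After move 1 (2->1):
Peg 0: [3, 2]
Peg 1: [1]
Peg 2: []

After move 2 (1->2):
Peg 0: [3, 2]
Peg 1: []
Peg 2: [1]

After move 3 (2->1):
Peg 0: [3, 2]
Peg 1: [1]
Peg 2: []

After move 4 (1->0):
Peg 0: [3, 2, 1]
Peg 1: []
Peg 2: []

After move 5 (0->2):
Peg 0: [3, 2]
Peg 1: []
Peg 2: [1]

After move 6 (2->1):
Peg 0: [3, 2]
Peg 1: [1]
Peg 2: []

After move 7 (0->2):
Peg 0: [3]
Peg 1: [1]
Peg 2: [2]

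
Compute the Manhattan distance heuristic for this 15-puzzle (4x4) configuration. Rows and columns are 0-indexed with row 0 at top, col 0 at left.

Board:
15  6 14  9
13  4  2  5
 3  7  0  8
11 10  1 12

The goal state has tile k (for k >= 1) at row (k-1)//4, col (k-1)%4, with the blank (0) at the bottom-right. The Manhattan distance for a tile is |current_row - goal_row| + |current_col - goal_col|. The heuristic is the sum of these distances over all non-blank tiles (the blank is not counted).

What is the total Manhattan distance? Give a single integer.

Tile 15: at (0,0), goal (3,2), distance |0-3|+|0-2| = 5
Tile 6: at (0,1), goal (1,1), distance |0-1|+|1-1| = 1
Tile 14: at (0,2), goal (3,1), distance |0-3|+|2-1| = 4
Tile 9: at (0,3), goal (2,0), distance |0-2|+|3-0| = 5
Tile 13: at (1,0), goal (3,0), distance |1-3|+|0-0| = 2
Tile 4: at (1,1), goal (0,3), distance |1-0|+|1-3| = 3
Tile 2: at (1,2), goal (0,1), distance |1-0|+|2-1| = 2
Tile 5: at (1,3), goal (1,0), distance |1-1|+|3-0| = 3
Tile 3: at (2,0), goal (0,2), distance |2-0|+|0-2| = 4
Tile 7: at (2,1), goal (1,2), distance |2-1|+|1-2| = 2
Tile 8: at (2,3), goal (1,3), distance |2-1|+|3-3| = 1
Tile 11: at (3,0), goal (2,2), distance |3-2|+|0-2| = 3
Tile 10: at (3,1), goal (2,1), distance |3-2|+|1-1| = 1
Tile 1: at (3,2), goal (0,0), distance |3-0|+|2-0| = 5
Tile 12: at (3,3), goal (2,3), distance |3-2|+|3-3| = 1
Sum: 5 + 1 + 4 + 5 + 2 + 3 + 2 + 3 + 4 + 2 + 1 + 3 + 1 + 5 + 1 = 42

Answer: 42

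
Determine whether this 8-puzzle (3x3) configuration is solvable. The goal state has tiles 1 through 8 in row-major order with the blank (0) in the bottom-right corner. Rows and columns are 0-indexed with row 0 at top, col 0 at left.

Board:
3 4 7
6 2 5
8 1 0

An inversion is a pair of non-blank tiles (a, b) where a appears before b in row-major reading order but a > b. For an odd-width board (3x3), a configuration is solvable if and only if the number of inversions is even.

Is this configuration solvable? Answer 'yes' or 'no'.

Answer: yes

Derivation:
Inversions (pairs i<j in row-major order where tile[i] > tile[j] > 0): 14
14 is even, so the puzzle is solvable.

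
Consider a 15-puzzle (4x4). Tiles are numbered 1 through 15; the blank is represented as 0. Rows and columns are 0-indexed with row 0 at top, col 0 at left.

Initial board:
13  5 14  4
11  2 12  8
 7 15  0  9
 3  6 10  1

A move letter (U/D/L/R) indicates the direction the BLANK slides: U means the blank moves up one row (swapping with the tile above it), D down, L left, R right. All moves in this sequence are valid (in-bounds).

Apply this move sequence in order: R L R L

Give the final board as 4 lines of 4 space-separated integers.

After move 1 (R):
13  5 14  4
11  2 12  8
 7 15  9  0
 3  6 10  1

After move 2 (L):
13  5 14  4
11  2 12  8
 7 15  0  9
 3  6 10  1

After move 3 (R):
13  5 14  4
11  2 12  8
 7 15  9  0
 3  6 10  1

After move 4 (L):
13  5 14  4
11  2 12  8
 7 15  0  9
 3  6 10  1

Answer: 13  5 14  4
11  2 12  8
 7 15  0  9
 3  6 10  1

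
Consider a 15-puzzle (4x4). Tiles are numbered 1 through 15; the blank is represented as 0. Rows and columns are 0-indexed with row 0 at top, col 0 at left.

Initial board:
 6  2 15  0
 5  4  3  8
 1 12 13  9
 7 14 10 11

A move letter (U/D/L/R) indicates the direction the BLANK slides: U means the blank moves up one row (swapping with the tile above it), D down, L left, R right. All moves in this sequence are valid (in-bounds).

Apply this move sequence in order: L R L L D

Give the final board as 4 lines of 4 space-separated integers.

After move 1 (L):
 6  2  0 15
 5  4  3  8
 1 12 13  9
 7 14 10 11

After move 2 (R):
 6  2 15  0
 5  4  3  8
 1 12 13  9
 7 14 10 11

After move 3 (L):
 6  2  0 15
 5  4  3  8
 1 12 13  9
 7 14 10 11

After move 4 (L):
 6  0  2 15
 5  4  3  8
 1 12 13  9
 7 14 10 11

After move 5 (D):
 6  4  2 15
 5  0  3  8
 1 12 13  9
 7 14 10 11

Answer:  6  4  2 15
 5  0  3  8
 1 12 13  9
 7 14 10 11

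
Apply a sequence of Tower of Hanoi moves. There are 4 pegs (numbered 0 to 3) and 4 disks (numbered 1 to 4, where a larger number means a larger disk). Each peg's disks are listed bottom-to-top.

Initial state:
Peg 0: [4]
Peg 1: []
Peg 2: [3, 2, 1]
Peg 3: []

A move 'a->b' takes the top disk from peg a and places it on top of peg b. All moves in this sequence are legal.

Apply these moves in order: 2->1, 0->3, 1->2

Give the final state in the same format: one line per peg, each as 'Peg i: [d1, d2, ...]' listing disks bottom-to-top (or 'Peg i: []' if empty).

After move 1 (2->1):
Peg 0: [4]
Peg 1: [1]
Peg 2: [3, 2]
Peg 3: []

After move 2 (0->3):
Peg 0: []
Peg 1: [1]
Peg 2: [3, 2]
Peg 3: [4]

After move 3 (1->2):
Peg 0: []
Peg 1: []
Peg 2: [3, 2, 1]
Peg 3: [4]

Answer: Peg 0: []
Peg 1: []
Peg 2: [3, 2, 1]
Peg 3: [4]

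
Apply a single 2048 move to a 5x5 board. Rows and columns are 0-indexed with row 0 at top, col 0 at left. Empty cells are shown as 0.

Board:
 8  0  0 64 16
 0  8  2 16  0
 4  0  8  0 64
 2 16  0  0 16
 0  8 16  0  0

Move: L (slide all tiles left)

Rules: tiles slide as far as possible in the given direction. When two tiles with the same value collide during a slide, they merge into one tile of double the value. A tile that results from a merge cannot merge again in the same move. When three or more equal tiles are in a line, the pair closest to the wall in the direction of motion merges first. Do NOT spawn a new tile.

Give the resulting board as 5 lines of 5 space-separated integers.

Slide left:
row 0: [8, 0, 0, 64, 16] -> [8, 64, 16, 0, 0]
row 1: [0, 8, 2, 16, 0] -> [8, 2, 16, 0, 0]
row 2: [4, 0, 8, 0, 64] -> [4, 8, 64, 0, 0]
row 3: [2, 16, 0, 0, 16] -> [2, 32, 0, 0, 0]
row 4: [0, 8, 16, 0, 0] -> [8, 16, 0, 0, 0]

Answer:  8 64 16  0  0
 8  2 16  0  0
 4  8 64  0  0
 2 32  0  0  0
 8 16  0  0  0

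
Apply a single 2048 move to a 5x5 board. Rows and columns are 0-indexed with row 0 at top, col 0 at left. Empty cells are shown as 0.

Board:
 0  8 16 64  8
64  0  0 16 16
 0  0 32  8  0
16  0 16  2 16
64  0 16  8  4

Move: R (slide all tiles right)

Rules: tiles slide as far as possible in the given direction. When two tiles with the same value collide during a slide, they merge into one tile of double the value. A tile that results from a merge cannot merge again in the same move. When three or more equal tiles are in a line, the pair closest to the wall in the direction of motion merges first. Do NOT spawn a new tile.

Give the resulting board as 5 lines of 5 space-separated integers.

Slide right:
row 0: [0, 8, 16, 64, 8] -> [0, 8, 16, 64, 8]
row 1: [64, 0, 0, 16, 16] -> [0, 0, 0, 64, 32]
row 2: [0, 0, 32, 8, 0] -> [0, 0, 0, 32, 8]
row 3: [16, 0, 16, 2, 16] -> [0, 0, 32, 2, 16]
row 4: [64, 0, 16, 8, 4] -> [0, 64, 16, 8, 4]

Answer:  0  8 16 64  8
 0  0  0 64 32
 0  0  0 32  8
 0  0 32  2 16
 0 64 16  8  4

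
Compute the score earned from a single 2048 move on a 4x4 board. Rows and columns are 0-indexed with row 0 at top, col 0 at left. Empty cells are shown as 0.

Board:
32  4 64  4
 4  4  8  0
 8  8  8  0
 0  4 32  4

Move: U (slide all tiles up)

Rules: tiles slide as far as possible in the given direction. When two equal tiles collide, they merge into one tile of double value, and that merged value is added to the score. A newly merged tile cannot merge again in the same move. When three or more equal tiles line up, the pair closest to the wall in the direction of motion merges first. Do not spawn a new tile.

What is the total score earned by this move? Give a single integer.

Answer: 32

Derivation:
Slide up:
col 0: [32, 4, 8, 0] -> [32, 4, 8, 0]  score +0 (running 0)
col 1: [4, 4, 8, 4] -> [8, 8, 4, 0]  score +8 (running 8)
col 2: [64, 8, 8, 32] -> [64, 16, 32, 0]  score +16 (running 24)
col 3: [4, 0, 0, 4] -> [8, 0, 0, 0]  score +8 (running 32)
Board after move:
32  8 64  8
 4  8 16  0
 8  4 32  0
 0  0  0  0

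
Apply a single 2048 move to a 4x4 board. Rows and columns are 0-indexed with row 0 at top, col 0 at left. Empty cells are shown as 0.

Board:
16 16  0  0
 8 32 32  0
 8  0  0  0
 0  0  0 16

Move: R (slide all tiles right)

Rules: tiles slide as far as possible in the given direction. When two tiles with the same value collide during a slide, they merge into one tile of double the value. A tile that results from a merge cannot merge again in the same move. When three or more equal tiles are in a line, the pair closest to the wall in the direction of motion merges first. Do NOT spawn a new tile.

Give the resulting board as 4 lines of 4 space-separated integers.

Slide right:
row 0: [16, 16, 0, 0] -> [0, 0, 0, 32]
row 1: [8, 32, 32, 0] -> [0, 0, 8, 64]
row 2: [8, 0, 0, 0] -> [0, 0, 0, 8]
row 3: [0, 0, 0, 16] -> [0, 0, 0, 16]

Answer:  0  0  0 32
 0  0  8 64
 0  0  0  8
 0  0  0 16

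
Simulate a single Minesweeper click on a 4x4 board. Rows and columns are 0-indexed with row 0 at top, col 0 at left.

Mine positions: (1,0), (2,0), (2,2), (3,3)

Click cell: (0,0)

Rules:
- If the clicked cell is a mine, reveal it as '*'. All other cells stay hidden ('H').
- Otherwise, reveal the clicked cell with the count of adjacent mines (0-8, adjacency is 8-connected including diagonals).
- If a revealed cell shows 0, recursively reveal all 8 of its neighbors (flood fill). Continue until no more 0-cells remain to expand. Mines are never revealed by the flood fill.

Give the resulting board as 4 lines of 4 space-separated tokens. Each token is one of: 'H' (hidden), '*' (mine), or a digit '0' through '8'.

1 H H H
H H H H
H H H H
H H H H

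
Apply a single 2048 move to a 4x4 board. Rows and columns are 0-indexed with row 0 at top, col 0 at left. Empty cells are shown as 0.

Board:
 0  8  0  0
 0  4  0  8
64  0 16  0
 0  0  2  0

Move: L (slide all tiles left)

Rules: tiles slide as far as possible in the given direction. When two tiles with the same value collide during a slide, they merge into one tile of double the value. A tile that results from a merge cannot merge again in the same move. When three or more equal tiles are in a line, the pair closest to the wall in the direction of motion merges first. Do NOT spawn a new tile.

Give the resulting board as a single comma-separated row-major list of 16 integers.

Answer: 8, 0, 0, 0, 4, 8, 0, 0, 64, 16, 0, 0, 2, 0, 0, 0

Derivation:
Slide left:
row 0: [0, 8, 0, 0] -> [8, 0, 0, 0]
row 1: [0, 4, 0, 8] -> [4, 8, 0, 0]
row 2: [64, 0, 16, 0] -> [64, 16, 0, 0]
row 3: [0, 0, 2, 0] -> [2, 0, 0, 0]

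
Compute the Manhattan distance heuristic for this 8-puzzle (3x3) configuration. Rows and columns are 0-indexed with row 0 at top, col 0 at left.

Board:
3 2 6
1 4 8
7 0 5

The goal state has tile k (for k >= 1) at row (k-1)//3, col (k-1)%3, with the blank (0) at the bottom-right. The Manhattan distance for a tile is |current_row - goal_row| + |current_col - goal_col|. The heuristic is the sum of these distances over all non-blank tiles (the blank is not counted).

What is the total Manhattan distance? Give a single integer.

Tile 3: at (0,0), goal (0,2), distance |0-0|+|0-2| = 2
Tile 2: at (0,1), goal (0,1), distance |0-0|+|1-1| = 0
Tile 6: at (0,2), goal (1,2), distance |0-1|+|2-2| = 1
Tile 1: at (1,0), goal (0,0), distance |1-0|+|0-0| = 1
Tile 4: at (1,1), goal (1,0), distance |1-1|+|1-0| = 1
Tile 8: at (1,2), goal (2,1), distance |1-2|+|2-1| = 2
Tile 7: at (2,0), goal (2,0), distance |2-2|+|0-0| = 0
Tile 5: at (2,2), goal (1,1), distance |2-1|+|2-1| = 2
Sum: 2 + 0 + 1 + 1 + 1 + 2 + 0 + 2 = 9

Answer: 9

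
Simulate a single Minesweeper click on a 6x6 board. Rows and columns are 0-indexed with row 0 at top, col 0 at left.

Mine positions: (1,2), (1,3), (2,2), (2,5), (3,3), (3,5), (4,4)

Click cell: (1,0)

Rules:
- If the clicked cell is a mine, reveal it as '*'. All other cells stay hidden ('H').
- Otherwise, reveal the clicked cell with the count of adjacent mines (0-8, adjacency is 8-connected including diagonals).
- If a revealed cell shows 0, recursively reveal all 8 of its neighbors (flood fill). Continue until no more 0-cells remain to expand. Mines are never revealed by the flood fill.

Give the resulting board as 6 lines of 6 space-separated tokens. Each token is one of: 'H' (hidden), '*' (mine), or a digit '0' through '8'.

0 1 H H H H
0 2 H H H H
0 2 H H H H
0 1 2 H H H
0 0 1 2 H H
0 0 0 1 H H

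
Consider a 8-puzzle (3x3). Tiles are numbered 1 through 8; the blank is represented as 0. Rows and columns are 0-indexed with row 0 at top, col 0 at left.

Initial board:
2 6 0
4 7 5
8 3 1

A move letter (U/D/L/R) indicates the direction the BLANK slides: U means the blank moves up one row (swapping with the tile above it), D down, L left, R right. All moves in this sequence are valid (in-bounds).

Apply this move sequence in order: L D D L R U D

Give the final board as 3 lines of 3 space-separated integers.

Answer: 2 7 6
4 3 5
8 0 1

Derivation:
After move 1 (L):
2 0 6
4 7 5
8 3 1

After move 2 (D):
2 7 6
4 0 5
8 3 1

After move 3 (D):
2 7 6
4 3 5
8 0 1

After move 4 (L):
2 7 6
4 3 5
0 8 1

After move 5 (R):
2 7 6
4 3 5
8 0 1

After move 6 (U):
2 7 6
4 0 5
8 3 1

After move 7 (D):
2 7 6
4 3 5
8 0 1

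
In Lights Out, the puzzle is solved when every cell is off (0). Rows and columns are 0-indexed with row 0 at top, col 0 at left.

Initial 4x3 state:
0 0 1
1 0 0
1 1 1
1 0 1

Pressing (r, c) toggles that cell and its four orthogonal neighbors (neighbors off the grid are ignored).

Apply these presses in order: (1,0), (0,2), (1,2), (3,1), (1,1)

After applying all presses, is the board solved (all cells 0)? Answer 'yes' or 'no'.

Answer: no

Derivation:
After press 1 at (1,0):
1 0 1
0 1 0
0 1 1
1 0 1

After press 2 at (0,2):
1 1 0
0 1 1
0 1 1
1 0 1

After press 3 at (1,2):
1 1 1
0 0 0
0 1 0
1 0 1

After press 4 at (3,1):
1 1 1
0 0 0
0 0 0
0 1 0

After press 5 at (1,1):
1 0 1
1 1 1
0 1 0
0 1 0

Lights still on: 7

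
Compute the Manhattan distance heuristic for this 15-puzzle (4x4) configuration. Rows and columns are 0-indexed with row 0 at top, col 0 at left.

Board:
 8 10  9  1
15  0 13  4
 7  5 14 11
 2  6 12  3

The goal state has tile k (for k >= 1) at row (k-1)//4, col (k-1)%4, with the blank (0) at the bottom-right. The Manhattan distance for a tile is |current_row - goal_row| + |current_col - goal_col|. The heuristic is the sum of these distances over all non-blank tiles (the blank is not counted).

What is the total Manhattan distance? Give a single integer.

Tile 8: (0,0)->(1,3) = 4
Tile 10: (0,1)->(2,1) = 2
Tile 9: (0,2)->(2,0) = 4
Tile 1: (0,3)->(0,0) = 3
Tile 15: (1,0)->(3,2) = 4
Tile 13: (1,2)->(3,0) = 4
Tile 4: (1,3)->(0,3) = 1
Tile 7: (2,0)->(1,2) = 3
Tile 5: (2,1)->(1,0) = 2
Tile 14: (2,2)->(3,1) = 2
Tile 11: (2,3)->(2,2) = 1
Tile 2: (3,0)->(0,1) = 4
Tile 6: (3,1)->(1,1) = 2
Tile 12: (3,2)->(2,3) = 2
Tile 3: (3,3)->(0,2) = 4
Sum: 4 + 2 + 4 + 3 + 4 + 4 + 1 + 3 + 2 + 2 + 1 + 4 + 2 + 2 + 4 = 42

Answer: 42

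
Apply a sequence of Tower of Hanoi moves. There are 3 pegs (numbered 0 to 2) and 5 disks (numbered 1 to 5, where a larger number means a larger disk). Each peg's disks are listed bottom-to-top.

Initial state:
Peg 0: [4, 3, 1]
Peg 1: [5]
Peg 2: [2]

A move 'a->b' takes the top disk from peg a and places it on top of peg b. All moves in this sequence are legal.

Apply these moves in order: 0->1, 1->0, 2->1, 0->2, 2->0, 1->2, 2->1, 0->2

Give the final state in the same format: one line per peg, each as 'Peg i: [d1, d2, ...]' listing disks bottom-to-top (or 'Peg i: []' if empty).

Answer: Peg 0: [4, 3]
Peg 1: [5, 2]
Peg 2: [1]

Derivation:
After move 1 (0->1):
Peg 0: [4, 3]
Peg 1: [5, 1]
Peg 2: [2]

After move 2 (1->0):
Peg 0: [4, 3, 1]
Peg 1: [5]
Peg 2: [2]

After move 3 (2->1):
Peg 0: [4, 3, 1]
Peg 1: [5, 2]
Peg 2: []

After move 4 (0->2):
Peg 0: [4, 3]
Peg 1: [5, 2]
Peg 2: [1]

After move 5 (2->0):
Peg 0: [4, 3, 1]
Peg 1: [5, 2]
Peg 2: []

After move 6 (1->2):
Peg 0: [4, 3, 1]
Peg 1: [5]
Peg 2: [2]

After move 7 (2->1):
Peg 0: [4, 3, 1]
Peg 1: [5, 2]
Peg 2: []

After move 8 (0->2):
Peg 0: [4, 3]
Peg 1: [5, 2]
Peg 2: [1]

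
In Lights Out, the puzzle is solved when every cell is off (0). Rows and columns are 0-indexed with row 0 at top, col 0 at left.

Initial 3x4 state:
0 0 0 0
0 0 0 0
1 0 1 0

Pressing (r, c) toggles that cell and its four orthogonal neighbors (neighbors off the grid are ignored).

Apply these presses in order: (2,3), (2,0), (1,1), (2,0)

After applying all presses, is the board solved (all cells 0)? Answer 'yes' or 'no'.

Answer: no

Derivation:
After press 1 at (2,3):
0 0 0 0
0 0 0 1
1 0 0 1

After press 2 at (2,0):
0 0 0 0
1 0 0 1
0 1 0 1

After press 3 at (1,1):
0 1 0 0
0 1 1 1
0 0 0 1

After press 4 at (2,0):
0 1 0 0
1 1 1 1
1 1 0 1

Lights still on: 8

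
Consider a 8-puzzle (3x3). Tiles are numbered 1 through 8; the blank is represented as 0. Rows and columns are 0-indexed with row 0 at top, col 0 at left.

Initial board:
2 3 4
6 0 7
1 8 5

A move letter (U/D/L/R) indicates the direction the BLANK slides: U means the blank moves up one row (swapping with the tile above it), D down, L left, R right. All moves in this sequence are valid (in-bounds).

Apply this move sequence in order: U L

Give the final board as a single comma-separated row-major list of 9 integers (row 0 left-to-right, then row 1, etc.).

After move 1 (U):
2 0 4
6 3 7
1 8 5

After move 2 (L):
0 2 4
6 3 7
1 8 5

Answer: 0, 2, 4, 6, 3, 7, 1, 8, 5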